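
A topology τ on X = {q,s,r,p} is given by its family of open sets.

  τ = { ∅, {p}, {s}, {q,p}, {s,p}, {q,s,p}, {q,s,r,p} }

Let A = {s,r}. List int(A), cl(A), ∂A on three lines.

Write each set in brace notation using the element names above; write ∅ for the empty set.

open subsets of A: ∅, {s}; so int(A) = {s}
closure: X∖int(X∖A) = X∖{q,p} = {s,r}
∂A = {s,r} minus {s} = {r}

int(A) = {s}
cl(A)  = {s,r}
∂A     = {r}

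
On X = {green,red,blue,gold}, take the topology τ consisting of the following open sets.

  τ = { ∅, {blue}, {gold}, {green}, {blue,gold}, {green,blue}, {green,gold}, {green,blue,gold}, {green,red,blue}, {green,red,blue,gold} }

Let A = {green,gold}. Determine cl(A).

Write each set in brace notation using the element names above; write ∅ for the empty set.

{green,red,gold}

complement {red,blue}; its interior {blue}; cl(A) = X∖{blue} = {green,red,gold}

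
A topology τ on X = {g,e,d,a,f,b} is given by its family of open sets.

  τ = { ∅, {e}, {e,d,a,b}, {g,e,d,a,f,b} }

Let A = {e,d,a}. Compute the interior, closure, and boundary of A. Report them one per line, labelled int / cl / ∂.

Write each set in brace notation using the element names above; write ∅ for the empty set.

int(A) = {e}
cl(A)  = {g,e,d,a,f,b}
∂A     = {g,d,a,f,b}

opens ⊆ A: ∅, {e}; union → int = {e}
complement {g,f,b}; its interior ∅; cl(A) = X∖∅ = {g,e,d,a,f,b}
boundary = {g,e,d,a,f,b} ∖ {e} = {g,d,a,f,b}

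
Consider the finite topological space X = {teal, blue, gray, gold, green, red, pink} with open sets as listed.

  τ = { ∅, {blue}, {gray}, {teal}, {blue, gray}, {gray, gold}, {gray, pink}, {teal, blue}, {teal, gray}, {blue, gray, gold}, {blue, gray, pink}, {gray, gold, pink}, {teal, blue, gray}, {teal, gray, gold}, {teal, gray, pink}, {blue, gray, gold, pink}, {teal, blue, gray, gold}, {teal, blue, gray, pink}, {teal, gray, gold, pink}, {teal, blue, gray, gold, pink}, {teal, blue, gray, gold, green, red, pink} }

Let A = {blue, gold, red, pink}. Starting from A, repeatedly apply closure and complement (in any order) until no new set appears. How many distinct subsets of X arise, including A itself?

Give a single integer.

cl via duality: int({teal, gray, green}) = {teal, gray}, so X∖{teal, gray} = {blue, gold, green, red, pink}
Write k for closure, c for complement:
  1. A     = {blue, gold, red, pink}
  2. kA    = {blue, gold, green, red, pink}
  3. cA    = {teal, gray, green}
  4. ckA   = {teal, gray}
  5. kcA   = {teal, gray, gold, green, red, pink}
  6. ckcA  = {blue}
  7. kckcA = {blue, green, red}
  8. ckckcA = {teal, gray, gold, pink}
applying k or c yields no new set

8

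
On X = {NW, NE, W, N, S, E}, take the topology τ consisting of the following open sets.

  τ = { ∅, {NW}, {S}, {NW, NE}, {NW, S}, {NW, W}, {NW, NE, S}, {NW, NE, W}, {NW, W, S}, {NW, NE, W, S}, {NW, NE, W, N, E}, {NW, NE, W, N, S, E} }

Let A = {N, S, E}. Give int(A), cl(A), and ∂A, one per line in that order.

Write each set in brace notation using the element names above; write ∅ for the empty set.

int(A) = {S}
cl(A)  = {N, S, E}
∂A     = {N, E}

U open, U⊆A: ∅, {S}. int(A) = ⋃ = {S}
X∖A={NW, NE, W}, int(X∖A)={NW, NE, W}, hence cl(A)={N, S, E}
∂A: remove int from cl → {N, E}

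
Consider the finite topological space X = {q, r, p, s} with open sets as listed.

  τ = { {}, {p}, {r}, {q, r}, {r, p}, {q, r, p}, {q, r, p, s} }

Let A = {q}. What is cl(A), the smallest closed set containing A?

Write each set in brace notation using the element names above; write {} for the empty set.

complement {r, p, s}; its interior {r, p}; cl(A) = X∖{r, p} = {q, s}

{q, s}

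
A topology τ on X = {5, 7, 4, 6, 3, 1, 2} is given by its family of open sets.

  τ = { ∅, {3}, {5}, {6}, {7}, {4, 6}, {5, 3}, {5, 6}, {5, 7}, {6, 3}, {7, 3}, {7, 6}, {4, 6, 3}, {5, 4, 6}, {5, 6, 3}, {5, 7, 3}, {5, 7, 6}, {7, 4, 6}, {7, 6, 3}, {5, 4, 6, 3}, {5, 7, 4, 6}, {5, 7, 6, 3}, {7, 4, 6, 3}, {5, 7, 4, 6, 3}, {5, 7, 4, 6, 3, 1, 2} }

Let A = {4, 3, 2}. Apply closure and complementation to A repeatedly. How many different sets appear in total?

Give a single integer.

cl via duality: int({5, 7, 6, 1}) = {5, 7, 6}, so X∖{5, 7, 6} = {4, 3, 1, 2}
Write k for closure, c for complement:
  1. A     = {4, 3, 2}
  2. kA    = {4, 3, 1, 2}
  3. cA    = {5, 7, 6, 1}
  4. ckA   = {5, 7, 6}
  5. kcA   = {5, 7, 4, 6, 1, 2}
  6. ckcA  = {3}
  7. kckcA = {3, 1, 2}
  8. ckckcA = {5, 7, 4, 6}
applying k or c yields no new set

8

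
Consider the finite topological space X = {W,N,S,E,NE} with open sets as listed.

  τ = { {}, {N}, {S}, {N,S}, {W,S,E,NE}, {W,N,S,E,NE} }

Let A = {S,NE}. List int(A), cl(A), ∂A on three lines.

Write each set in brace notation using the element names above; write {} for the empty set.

int(A) = {S}
cl(A)  = {W,S,E,NE}
∂A     = {W,E,NE}

interior: largest open inside A is {S} (from {}, {S})
cl via duality: int({W,N,E}) = {N}, so X∖{N} = {W,S,E,NE}
cl∖int = {W,E,NE}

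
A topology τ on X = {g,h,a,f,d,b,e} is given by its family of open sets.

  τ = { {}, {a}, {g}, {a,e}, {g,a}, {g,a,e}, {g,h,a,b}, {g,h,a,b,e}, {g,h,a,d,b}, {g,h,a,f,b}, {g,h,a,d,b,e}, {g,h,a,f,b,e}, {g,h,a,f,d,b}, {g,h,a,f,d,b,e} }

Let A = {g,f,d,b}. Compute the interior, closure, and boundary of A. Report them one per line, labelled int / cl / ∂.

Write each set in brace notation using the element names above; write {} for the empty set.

interior: largest open inside A is {g} (from {}, {g})
cl via duality: int({h,a,e}) = {a,e}, so X∖{a,e} = {g,h,f,d,b}
cl∖int = {h,f,d,b}

int(A) = {g}
cl(A)  = {g,h,f,d,b}
∂A     = {h,f,d,b}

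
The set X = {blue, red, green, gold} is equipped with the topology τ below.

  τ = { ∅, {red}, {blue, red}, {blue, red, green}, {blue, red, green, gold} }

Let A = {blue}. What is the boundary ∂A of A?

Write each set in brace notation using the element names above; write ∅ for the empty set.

open subsets of A: ∅; so int(A) = ∅
closure: X∖int(X∖A) = X∖{red} = {blue, green, gold}
∂A = {blue, green, gold} minus ∅ = {blue, green, gold}

{blue, green, gold}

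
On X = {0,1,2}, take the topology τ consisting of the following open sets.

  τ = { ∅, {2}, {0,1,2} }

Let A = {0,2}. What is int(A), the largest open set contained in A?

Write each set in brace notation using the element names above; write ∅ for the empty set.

{2}

open subsets of A: ∅, {2}; so int(A) = {2}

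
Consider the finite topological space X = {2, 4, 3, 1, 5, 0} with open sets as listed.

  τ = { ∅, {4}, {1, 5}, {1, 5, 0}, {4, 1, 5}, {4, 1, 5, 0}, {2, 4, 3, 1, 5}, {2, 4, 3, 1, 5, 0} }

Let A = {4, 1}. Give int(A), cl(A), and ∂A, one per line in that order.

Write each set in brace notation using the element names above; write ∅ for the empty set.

int(A) = {4}
cl(A)  = {2, 4, 3, 1, 5, 0}
∂A     = {2, 3, 1, 5, 0}

opens ⊆ A: ∅, {4}; union → int = {4}
complement {2, 3, 5, 0}; its interior ∅; cl(A) = X∖∅ = {2, 4, 3, 1, 5, 0}
boundary = {2, 4, 3, 1, 5, 0} ∖ {4} = {2, 3, 1, 5, 0}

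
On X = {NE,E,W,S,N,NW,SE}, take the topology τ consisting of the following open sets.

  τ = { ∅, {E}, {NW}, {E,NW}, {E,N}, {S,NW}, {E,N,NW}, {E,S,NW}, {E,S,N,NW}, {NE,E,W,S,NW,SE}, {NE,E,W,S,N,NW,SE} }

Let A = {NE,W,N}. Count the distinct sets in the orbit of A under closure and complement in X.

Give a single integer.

6

X∖A={E,S,NW,SE}, int(X∖A)={E,S,NW}, hence cl(A)={NE,W,N,SE}
Orbit (k=closure, c=complement):
  1. A     = {NE,W,N}
  2. kA    = {NE,W,N,SE}
  3. cA    = {E,S,NW,SE}
  4. ckA   = {E,S,NW}
  5. kcA   = {NE,E,W,S,N,NW,SE}
  6. ckcA  = ∅
(closed under both — stop)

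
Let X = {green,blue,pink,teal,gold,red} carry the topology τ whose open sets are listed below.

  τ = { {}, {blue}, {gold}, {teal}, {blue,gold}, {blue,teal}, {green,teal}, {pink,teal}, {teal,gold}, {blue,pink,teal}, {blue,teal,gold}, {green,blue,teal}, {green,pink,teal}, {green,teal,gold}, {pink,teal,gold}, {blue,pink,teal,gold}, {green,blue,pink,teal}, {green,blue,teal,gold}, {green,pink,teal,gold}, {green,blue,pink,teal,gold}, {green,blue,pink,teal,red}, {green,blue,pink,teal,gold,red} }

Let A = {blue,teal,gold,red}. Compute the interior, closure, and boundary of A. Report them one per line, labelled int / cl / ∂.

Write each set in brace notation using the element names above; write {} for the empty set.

int(A) = {blue,teal,gold}
cl(A)  = {green,blue,pink,teal,gold,red}
∂A     = {green,pink,red}

open subsets of A: {}, {gold}, {teal}, {blue}, {blue,gold}, {teal,gold}, {blue,teal}, {blue,teal,gold}; so int(A) = {blue,teal,gold}
closure: X∖int(X∖A) = X∖{} = {green,blue,pink,teal,gold,red}
∂A = {green,blue,pink,teal,gold,red} minus {blue,teal,gold} = {green,pink,red}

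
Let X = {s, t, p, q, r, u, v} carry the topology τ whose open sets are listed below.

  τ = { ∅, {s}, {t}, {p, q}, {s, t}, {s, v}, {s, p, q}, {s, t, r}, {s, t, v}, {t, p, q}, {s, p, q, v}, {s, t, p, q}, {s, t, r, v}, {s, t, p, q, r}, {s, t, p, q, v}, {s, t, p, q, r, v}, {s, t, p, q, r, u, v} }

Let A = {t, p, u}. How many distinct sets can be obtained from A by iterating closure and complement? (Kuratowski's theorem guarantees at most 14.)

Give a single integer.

complement {s, q, r, v}; its interior {s, v}; cl(A) = X∖{s, v} = {t, p, q, r, u}
With k = closure, c = complement:
  1. A     = {t, p, u}
  2. kA    = {t, p, q, r, u}
  3. cA    = {s, q, r, v}
  4. ckA   = {s, v}
  5. kcA   = {s, p, q, r, u, v}
  6. kckA  = {s, r, u, v}
  7. ckcA  = {t}
  8. ckckA = {t, p, q}
  9. kckcA = {t, r, u}
  10. ckckcA = {s, p, q, v}
k, c of each give nothing new

10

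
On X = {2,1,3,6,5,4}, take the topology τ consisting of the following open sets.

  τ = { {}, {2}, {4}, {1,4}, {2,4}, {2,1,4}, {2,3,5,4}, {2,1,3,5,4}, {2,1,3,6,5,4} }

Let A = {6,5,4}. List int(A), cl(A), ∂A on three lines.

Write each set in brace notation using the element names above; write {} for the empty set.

int(A) = {4}
cl(A)  = {1,3,6,5,4}
∂A     = {1,3,6,5}

open subsets of A: {}, {4}; so int(A) = {4}
closure: X∖int(X∖A) = X∖{2} = {1,3,6,5,4}
∂A = {1,3,6,5,4} minus {4} = {1,3,6,5}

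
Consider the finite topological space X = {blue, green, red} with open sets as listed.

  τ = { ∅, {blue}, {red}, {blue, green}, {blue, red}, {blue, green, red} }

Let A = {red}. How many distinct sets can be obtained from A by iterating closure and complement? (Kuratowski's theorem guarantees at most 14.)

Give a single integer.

2

closure: X∖int(X∖A) = X∖{blue, green} = {red}
Let k=closure and c=complement:
  1. A     = {red}
  2. cA    = {blue, green}
— saturated at 2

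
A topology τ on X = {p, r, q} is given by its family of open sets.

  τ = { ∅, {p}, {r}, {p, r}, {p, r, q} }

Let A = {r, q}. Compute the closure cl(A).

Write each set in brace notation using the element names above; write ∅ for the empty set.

{r, q}

X∖A={p}, int(X∖A)={p}, hence cl(A)={r, q}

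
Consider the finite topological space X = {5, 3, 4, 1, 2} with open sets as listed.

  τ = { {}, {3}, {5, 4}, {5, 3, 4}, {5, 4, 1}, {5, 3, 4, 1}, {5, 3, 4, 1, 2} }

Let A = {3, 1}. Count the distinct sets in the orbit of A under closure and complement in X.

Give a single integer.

complement {5, 4, 2}; its interior {5, 4}; cl(A) = X∖{5, 4} = {3, 1, 2}
With k = closure, c = complement:
  1. A     = {3, 1}
  2. kA    = {3, 1, 2}
  3. cA    = {5, 4, 2}
  4. ckA   = {5, 4}
  5. kcA   = {5, 4, 1, 2}
  6. ckcA  = {3}
  7. kckcA = {3, 2}
  8. ckckcA = {5, 4, 1}
k, c of each give nothing new

8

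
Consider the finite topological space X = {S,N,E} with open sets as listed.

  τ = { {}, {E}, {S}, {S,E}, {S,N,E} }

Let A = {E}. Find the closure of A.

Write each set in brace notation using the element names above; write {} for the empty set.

cl via duality: int({S,N}) = {S}, so X∖{S} = {N,E}

{N,E}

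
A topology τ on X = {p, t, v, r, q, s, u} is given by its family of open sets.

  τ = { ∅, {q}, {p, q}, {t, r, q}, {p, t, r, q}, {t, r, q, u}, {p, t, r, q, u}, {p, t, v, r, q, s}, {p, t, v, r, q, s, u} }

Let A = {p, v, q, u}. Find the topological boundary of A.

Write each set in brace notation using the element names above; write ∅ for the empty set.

{t, v, r, s, u}

open subsets of A: ∅, {q}, {p, q}; so int(A) = {p, q}
closure: X∖int(X∖A) = X∖∅ = {p, t, v, r, q, s, u}
∂A = {p, t, v, r, q, s, u} minus {p, q} = {t, v, r, s, u}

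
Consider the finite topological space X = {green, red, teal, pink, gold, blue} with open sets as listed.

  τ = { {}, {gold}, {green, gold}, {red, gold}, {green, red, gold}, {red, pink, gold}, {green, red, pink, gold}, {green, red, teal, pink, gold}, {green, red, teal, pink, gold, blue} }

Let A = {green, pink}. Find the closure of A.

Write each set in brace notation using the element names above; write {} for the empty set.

closure: X∖int(X∖A) = X∖{red, gold} = {green, teal, pink, blue}

{green, teal, pink, blue}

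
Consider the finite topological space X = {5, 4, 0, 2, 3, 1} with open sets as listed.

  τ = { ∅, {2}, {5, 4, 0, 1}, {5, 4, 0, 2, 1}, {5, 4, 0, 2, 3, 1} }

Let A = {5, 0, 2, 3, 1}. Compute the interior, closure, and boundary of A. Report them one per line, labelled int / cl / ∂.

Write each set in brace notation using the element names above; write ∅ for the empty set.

interior: largest open inside A is {2} (from ∅, {2})
cl via duality: int({4}) = ∅, so X∖∅ = {5, 4, 0, 2, 3, 1}
cl∖int = {5, 4, 0, 3, 1}

int(A) = {2}
cl(A)  = {5, 4, 0, 2, 3, 1}
∂A     = {5, 4, 0, 3, 1}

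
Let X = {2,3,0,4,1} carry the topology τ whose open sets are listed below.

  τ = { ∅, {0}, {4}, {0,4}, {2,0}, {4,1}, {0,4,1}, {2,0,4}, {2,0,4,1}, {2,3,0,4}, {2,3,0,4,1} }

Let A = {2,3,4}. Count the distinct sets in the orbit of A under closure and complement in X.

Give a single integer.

closure: X∖int(X∖A) = X∖{0} = {2,3,4,1}
Let k=closure and c=complement:
  1. A     = {2,3,4}
  2. kA    = {2,3,4,1}
  3. cA    = {0,1}
  4. ckA   = {0}
  5. kcA   = {2,3,0,1}
  6. kckA  = {2,3,0}
  7. ckcA  = {4}
  8. ckckA = {4,1}
  9. kckcA = {3,4,1}
  10. ckckcA = {2,0}
— saturated at 10

10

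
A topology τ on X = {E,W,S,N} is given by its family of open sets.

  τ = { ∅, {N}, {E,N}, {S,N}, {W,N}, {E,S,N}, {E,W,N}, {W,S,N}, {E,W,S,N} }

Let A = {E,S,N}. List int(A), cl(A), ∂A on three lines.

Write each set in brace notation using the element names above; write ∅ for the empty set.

int(A) = {E,S,N}
cl(A)  = {E,W,S,N}
∂A     = {W}

U open, U⊆A: ∅, {N}, {S,N}, {E,N}, {E,S,N}. int(A) = ⋃ = {E,S,N}
X∖A={W}, int(X∖A)=∅, hence cl(A)={E,W,S,N}
∂A: remove int from cl → {W}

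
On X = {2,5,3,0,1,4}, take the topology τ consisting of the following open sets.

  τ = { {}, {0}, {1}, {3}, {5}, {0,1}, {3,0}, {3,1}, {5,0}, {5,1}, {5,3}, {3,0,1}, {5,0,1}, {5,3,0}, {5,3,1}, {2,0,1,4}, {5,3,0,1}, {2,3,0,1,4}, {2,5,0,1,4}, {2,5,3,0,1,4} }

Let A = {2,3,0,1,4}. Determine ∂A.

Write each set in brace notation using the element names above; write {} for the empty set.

{}

open subsets of A: {}, {0}, {1}, {3}, {3,1}, {0,1}, {3,0}, {3,0,1}, {2,0,1,4}, {2,3,0,1,4}; so int(A) = {2,3,0,1,4}
closure: X∖int(X∖A) = X∖{5} = {2,3,0,1,4}
∂A = {2,3,0,1,4} minus {2,3,0,1,4} = {}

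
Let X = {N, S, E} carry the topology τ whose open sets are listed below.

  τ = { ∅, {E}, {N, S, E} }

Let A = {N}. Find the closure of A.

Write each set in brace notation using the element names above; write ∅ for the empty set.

closure: X∖int(X∖A) = X∖{E} = {N, S}

{N, S}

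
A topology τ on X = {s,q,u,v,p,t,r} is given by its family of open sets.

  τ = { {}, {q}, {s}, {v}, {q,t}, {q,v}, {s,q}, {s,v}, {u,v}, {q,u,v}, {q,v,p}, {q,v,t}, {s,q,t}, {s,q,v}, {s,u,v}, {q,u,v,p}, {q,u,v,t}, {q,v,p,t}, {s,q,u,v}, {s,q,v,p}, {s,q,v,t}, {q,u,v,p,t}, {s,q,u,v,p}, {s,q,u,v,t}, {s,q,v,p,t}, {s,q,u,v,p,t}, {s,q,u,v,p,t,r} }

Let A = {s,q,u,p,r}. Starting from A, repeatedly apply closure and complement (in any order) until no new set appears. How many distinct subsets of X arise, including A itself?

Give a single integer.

10

complement {v,t}; its interior {v}; cl(A) = X∖{v} = {s,q,u,p,t,r}
With k = closure, c = complement:
  1. A     = {s,q,u,p,r}
  2. kA    = {s,q,u,p,t,r}
  3. cA    = {v,t}
  4. ckA   = {v}
  5. kcA   = {u,v,p,t,r}
  6. kckA  = {u,v,p,r}
  7. ckcA  = {s,q}
  8. ckckA = {s,q,t}
  9. kckcA = {s,q,p,t,r}
  10. ckckcA = {u,v}
k, c of each give nothing new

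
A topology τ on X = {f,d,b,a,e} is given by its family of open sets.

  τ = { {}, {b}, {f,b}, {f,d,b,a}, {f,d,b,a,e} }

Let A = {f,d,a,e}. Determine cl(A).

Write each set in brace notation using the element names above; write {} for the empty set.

{f,d,a,e}

closure: X∖int(X∖A) = X∖{b} = {f,d,a,e}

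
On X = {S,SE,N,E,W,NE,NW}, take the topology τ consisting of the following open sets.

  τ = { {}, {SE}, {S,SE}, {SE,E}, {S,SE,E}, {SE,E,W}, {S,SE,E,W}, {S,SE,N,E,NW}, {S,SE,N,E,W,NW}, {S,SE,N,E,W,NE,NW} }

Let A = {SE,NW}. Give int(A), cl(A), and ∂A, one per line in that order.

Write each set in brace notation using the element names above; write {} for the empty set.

int(A) = {SE}
cl(A)  = {S,SE,N,E,W,NE,NW}
∂A     = {S,N,E,W,NE,NW}

interior: largest open inside A is {SE} (from {}, {SE})
cl via duality: int({S,N,E,W,NE}) = {}, so X∖{} = {S,SE,N,E,W,NE,NW}
cl∖int = {S,N,E,W,NE,NW}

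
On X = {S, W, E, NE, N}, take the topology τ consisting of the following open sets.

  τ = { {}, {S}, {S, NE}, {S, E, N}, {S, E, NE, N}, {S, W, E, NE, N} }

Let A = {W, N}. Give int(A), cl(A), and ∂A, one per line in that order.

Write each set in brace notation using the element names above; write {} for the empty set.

int(A) = {}
cl(A)  = {W, E, N}
∂A     = {W, E, N}

U open, U⊆A: {}. int(A) = ⋃ = {}
X∖A={S, E, NE}, int(X∖A)={S, NE}, hence cl(A)={W, E, N}
∂A: remove int from cl → {W, E, N}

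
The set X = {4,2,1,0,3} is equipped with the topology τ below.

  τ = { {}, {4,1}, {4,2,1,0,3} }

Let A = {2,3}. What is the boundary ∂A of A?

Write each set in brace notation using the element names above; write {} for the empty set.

{2,0,3}

interior: largest open inside A is {} (from {})
cl via duality: int({4,1,0}) = {4,1}, so X∖{4,1} = {2,0,3}
cl∖int = {2,0,3}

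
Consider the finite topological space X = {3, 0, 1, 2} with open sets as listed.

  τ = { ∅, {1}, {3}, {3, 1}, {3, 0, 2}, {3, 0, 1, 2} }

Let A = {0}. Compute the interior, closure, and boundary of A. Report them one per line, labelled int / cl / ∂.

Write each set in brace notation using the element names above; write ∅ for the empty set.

opens ⊆ A: ∅; union → int = ∅
complement {3, 1, 2}; its interior {3, 1}; cl(A) = X∖{3, 1} = {0, 2}
boundary = {0, 2} ∖ ∅ = {0, 2}

int(A) = ∅
cl(A)  = {0, 2}
∂A     = {0, 2}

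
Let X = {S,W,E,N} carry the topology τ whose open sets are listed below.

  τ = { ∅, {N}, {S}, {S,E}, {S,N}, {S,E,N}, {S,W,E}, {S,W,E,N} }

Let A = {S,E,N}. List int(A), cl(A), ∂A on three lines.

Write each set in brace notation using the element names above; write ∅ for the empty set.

int(A) = {S,E,N}
cl(A)  = {S,W,E,N}
∂A     = {W}

opens ⊆ A: ∅, {S}, {N}, {S,N}, {S,E}, {S,E,N}; union → int = {S,E,N}
complement {W}; its interior ∅; cl(A) = X∖∅ = {S,W,E,N}
boundary = {S,W,E,N} ∖ {S,E,N} = {W}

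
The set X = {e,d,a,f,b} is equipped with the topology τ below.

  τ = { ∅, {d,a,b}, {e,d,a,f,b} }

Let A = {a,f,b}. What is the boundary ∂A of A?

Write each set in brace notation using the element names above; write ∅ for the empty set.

{e,d,a,f,b}

open subsets of A: ∅; so int(A) = ∅
closure: X∖int(X∖A) = X∖∅ = {e,d,a,f,b}
∂A = {e,d,a,f,b} minus ∅ = {e,d,a,f,b}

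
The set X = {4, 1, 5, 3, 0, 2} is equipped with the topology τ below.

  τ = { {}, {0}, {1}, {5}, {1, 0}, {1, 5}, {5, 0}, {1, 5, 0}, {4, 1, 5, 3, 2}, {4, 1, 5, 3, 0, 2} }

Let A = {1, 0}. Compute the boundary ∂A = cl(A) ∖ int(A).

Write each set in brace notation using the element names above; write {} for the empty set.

opens ⊆ A: {}, {0}, {1}, {1, 0}; union → int = {1, 0}
complement {4, 5, 3, 2}; its interior {5}; cl(A) = X∖{5} = {4, 1, 3, 0, 2}
boundary = {4, 1, 3, 0, 2} ∖ {1, 0} = {4, 3, 2}

{4, 3, 2}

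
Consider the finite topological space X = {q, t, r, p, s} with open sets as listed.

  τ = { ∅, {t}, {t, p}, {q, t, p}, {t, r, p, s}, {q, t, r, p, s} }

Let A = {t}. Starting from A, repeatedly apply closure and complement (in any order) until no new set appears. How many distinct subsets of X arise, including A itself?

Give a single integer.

cl via duality: int({q, r, p, s}) = ∅, so X∖∅ = {q, t, r, p, s}
Write k for closure, c for complement:
  1. A     = {t}
  2. kA    = {q, t, r, p, s}
  3. cA    = {q, r, p, s}
  4. ckA   = ∅
applying k or c yields no new set

4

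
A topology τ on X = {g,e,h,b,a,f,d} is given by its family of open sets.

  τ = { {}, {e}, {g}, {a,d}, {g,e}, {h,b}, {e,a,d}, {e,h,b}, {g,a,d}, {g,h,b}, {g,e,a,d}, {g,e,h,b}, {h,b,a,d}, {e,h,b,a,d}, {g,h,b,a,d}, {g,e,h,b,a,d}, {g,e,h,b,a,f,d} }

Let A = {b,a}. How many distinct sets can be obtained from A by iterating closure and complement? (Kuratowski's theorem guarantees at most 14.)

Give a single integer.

complement {g,e,h,f,d}; its interior {g,e}; cl(A) = X∖{g,e} = {h,b,a,f,d}
With k = closure, c = complement:
  1. A     = {b,a}
  2. kA    = {h,b,a,f,d}
  3. cA    = {g,e,h,f,d}
  4. ckA   = {g,e}
  5. kcA   = {g,e,h,b,a,f,d}
  6. kckA  = {g,e,f}
  7. ckcA  = {}
  8. ckckA = {h,b,a,d}
k, c of each give nothing new

8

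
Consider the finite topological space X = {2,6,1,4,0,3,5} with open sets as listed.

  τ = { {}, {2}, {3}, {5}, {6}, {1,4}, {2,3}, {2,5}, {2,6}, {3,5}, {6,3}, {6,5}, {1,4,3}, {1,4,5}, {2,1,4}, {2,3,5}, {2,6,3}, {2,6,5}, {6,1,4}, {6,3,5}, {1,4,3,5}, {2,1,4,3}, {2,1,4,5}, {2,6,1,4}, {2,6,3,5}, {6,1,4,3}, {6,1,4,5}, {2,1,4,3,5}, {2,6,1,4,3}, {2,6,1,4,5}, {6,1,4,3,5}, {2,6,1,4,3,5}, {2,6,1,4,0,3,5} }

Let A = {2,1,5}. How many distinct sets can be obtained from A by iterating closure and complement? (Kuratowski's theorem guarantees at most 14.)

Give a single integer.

X∖A={6,4,0,3}, int(X∖A)={6,3}, hence cl(A)={2,1,4,0,5}
Orbit (k=closure, c=complement):
  1. A     = {2,1,5}
  2. kA    = {2,1,4,0,5}
  3. cA    = {6,4,0,3}
  4. ckA   = {6,3}
  5. kcA   = {6,1,4,0,3}
  6. kckA  = {6,0,3}
  7. ckcA  = {2,5}
  8. ckckA = {2,1,4,5}
  9. kckcA = {2,0,5}
  10. ckckcA = {6,1,4,3}
(closed under both — stop)

10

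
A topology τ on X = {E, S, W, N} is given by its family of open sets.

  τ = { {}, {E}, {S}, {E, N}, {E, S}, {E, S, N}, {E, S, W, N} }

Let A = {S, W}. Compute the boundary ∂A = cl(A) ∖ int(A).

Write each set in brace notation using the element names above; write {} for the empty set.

{W}

interior: largest open inside A is {S} (from {}, {S})
cl via duality: int({E, N}) = {E, N}, so X∖{E, N} = {S, W}
cl∖int = {W}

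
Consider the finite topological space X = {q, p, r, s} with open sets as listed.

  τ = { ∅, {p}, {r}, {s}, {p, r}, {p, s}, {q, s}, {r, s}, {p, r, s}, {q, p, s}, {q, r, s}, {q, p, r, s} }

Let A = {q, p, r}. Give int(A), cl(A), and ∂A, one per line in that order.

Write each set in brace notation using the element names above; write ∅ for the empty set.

int(A) = {p, r}
cl(A)  = {q, p, r}
∂A     = {q}

interior: largest open inside A is {p, r} (from ∅, {r}, {p}, {p, r})
cl via duality: int({s}) = {s}, so X∖{s} = {q, p, r}
cl∖int = {q}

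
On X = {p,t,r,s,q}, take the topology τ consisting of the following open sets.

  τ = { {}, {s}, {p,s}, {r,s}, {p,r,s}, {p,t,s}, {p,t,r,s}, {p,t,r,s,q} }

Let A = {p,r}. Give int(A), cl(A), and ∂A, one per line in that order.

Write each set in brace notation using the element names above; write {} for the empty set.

open subsets of A: {}; so int(A) = {}
closure: X∖int(X∖A) = X∖{s} = {p,t,r,q}
∂A = {p,t,r,q} minus {} = {p,t,r,q}

int(A) = {}
cl(A)  = {p,t,r,q}
∂A     = {p,t,r,q}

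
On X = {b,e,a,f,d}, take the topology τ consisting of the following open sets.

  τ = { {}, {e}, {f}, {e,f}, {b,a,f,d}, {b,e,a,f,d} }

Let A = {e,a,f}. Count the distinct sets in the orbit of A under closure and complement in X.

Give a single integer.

6

complement {b,d}; its interior {}; cl(A) = X∖{} = {b,e,a,f,d}
With k = closure, c = complement:
  1. A     = {e,a,f}
  2. kA    = {b,e,a,f,d}
  3. cA    = {b,d}
  4. ckA   = {}
  5. kcA   = {b,a,d}
  6. ckcA  = {e,f}
k, c of each give nothing new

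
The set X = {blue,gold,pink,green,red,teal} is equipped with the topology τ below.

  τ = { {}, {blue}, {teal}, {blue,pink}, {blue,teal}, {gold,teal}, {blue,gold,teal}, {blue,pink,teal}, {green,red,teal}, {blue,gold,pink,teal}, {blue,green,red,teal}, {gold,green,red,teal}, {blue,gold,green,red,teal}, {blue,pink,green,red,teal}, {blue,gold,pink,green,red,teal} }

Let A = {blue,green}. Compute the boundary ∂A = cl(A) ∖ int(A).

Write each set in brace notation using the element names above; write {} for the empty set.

{pink,green,red}

opens ⊆ A: {}, {blue}; union → int = {blue}
complement {gold,pink,red,teal}; its interior {gold,teal}; cl(A) = X∖{gold,teal} = {blue,pink,green,red}
boundary = {blue,pink,green,red} ∖ {blue} = {pink,green,red}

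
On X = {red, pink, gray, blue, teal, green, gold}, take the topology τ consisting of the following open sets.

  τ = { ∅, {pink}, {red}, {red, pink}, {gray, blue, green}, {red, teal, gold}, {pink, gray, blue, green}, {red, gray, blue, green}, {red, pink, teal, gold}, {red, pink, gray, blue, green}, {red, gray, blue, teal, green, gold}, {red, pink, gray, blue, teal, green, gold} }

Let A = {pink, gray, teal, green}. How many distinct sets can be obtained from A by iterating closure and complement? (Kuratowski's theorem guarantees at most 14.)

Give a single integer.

8

complement {red, blue, gold}; its interior {red}; cl(A) = X∖{red} = {pink, gray, blue, teal, green, gold}
With k = closure, c = complement:
  1. A     = {pink, gray, teal, green}
  2. kA    = {pink, gray, blue, teal, green, gold}
  3. cA    = {red, blue, gold}
  4. ckA   = {red}
  5. kcA   = {red, gray, blue, teal, green, gold}
  6. kckA  = {red, teal, gold}
  7. ckcA  = {pink}
  8. ckckA = {pink, gray, blue, green}
k, c of each give nothing new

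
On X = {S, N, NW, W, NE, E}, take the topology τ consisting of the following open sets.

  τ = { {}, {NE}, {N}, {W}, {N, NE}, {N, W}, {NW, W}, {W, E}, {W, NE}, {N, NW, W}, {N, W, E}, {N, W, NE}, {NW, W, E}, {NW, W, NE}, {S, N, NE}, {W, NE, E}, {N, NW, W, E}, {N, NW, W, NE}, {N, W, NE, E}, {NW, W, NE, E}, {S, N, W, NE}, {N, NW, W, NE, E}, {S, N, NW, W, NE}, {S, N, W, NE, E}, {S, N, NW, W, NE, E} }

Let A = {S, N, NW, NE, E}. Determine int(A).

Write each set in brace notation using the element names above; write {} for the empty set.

{S, N, NE}

opens ⊆ A: {}, {N}, {NE}, {N, NE}, {S, N, NE}; union → int = {S, N, NE}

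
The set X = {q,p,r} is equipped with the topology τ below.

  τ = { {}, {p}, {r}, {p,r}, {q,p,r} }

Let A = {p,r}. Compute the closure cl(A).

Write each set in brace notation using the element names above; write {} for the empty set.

{q,p,r}

closure: X∖int(X∖A) = X∖{} = {q,p,r}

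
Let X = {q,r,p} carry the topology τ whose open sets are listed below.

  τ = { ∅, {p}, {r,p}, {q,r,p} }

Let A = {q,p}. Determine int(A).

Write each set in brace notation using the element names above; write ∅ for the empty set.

open subsets of A: ∅, {p}; so int(A) = {p}

{p}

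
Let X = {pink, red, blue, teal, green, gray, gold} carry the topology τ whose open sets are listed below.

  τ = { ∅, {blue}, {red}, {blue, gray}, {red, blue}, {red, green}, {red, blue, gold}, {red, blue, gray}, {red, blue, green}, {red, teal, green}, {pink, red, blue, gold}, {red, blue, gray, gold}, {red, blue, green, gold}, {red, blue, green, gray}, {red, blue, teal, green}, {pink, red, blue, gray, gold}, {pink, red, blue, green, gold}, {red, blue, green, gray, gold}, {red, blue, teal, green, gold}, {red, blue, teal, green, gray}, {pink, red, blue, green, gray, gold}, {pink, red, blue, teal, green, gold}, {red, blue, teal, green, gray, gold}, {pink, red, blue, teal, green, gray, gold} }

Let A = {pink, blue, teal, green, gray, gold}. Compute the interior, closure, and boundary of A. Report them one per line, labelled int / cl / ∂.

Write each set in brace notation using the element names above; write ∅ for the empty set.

open subsets of A: ∅, {blue}, {blue, gray}; so int(A) = {blue, gray}
closure: X∖int(X∖A) = X∖{red} = {pink, blue, teal, green, gray, gold}
∂A = {pink, blue, teal, green, gray, gold} minus {blue, gray} = {pink, teal, green, gold}

int(A) = {blue, gray}
cl(A)  = {pink, blue, teal, green, gray, gold}
∂A     = {pink, teal, green, gold}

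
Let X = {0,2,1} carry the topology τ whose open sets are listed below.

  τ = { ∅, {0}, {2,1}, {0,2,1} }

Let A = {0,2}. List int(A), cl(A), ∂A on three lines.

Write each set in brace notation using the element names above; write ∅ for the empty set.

int(A) = {0}
cl(A)  = {0,2,1}
∂A     = {2,1}

opens ⊆ A: ∅, {0}; union → int = {0}
complement {1}; its interior ∅; cl(A) = X∖∅ = {0,2,1}
boundary = {0,2,1} ∖ {0} = {2,1}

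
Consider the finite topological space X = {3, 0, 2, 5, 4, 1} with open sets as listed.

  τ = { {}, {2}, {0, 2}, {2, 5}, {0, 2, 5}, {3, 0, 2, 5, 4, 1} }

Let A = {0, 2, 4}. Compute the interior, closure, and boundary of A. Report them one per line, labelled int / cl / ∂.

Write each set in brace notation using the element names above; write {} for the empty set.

int(A) = {0, 2}
cl(A)  = {3, 0, 2, 5, 4, 1}
∂A     = {3, 5, 4, 1}

interior: largest open inside A is {0, 2} (from {}, {2}, {0, 2})
cl via duality: int({3, 5, 1}) = {}, so X∖{} = {3, 0, 2, 5, 4, 1}
cl∖int = {3, 5, 4, 1}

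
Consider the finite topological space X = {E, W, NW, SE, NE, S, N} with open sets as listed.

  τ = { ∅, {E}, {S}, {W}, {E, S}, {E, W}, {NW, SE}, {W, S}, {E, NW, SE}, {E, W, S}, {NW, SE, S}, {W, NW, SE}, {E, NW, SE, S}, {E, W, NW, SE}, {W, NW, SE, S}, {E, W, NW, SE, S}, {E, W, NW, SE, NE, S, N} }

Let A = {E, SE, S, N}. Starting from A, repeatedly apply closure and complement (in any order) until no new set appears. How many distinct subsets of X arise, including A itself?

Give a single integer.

cl via duality: int({W, NW, NE}) = {W}, so X∖{W} = {E, NW, SE, NE, S, N}
Write k for closure, c for complement:
  1. A     = {E, SE, S, N}
  2. kA    = {E, NW, SE, NE, S, N}
  3. cA    = {W, NW, NE}
  4. ckA   = {W}
  5. kcA   = {W, NW, SE, NE, N}
  6. kckA  = {W, NE, N}
  7. ckcA  = {E, S}
  8. ckckA = {E, NW, SE, S}
  9. kckcA = {E, NE, S, N}
  10. ckckcA = {W, NW, SE}
applying k or c yields no new set

10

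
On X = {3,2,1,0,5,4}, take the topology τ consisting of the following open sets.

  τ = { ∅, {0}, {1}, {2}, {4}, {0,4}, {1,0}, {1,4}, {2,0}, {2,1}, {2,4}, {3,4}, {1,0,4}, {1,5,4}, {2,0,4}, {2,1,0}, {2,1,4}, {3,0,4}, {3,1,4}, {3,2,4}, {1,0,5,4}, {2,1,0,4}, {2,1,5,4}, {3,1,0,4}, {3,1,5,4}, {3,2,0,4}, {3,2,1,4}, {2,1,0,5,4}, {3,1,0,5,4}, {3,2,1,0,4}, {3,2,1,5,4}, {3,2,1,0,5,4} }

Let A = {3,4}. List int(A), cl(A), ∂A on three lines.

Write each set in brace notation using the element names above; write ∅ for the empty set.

interior: largest open inside A is {3,4} (from ∅, {4}, {3,4})
cl via duality: int({2,1,0,5}) = {2,1,0}, so X∖{2,1,0} = {3,5,4}
cl∖int = {5}

int(A) = {3,4}
cl(A)  = {3,5,4}
∂A     = {5}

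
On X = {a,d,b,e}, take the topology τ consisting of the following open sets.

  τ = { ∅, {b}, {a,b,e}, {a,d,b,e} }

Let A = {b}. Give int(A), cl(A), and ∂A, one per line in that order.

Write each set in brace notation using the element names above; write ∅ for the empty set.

open subsets of A: ∅, {b}; so int(A) = {b}
closure: X∖int(X∖A) = X∖∅ = {a,d,b,e}
∂A = {a,d,b,e} minus {b} = {a,d,e}

int(A) = {b}
cl(A)  = {a,d,b,e}
∂A     = {a,d,e}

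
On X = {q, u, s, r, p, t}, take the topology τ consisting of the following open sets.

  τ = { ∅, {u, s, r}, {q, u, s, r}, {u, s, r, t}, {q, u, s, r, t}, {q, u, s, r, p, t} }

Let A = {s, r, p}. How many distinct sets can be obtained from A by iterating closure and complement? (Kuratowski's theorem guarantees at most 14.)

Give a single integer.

4

complement {q, u, t}; its interior ∅; cl(A) = X∖∅ = {q, u, s, r, p, t}
With k = closure, c = complement:
  1. A     = {s, r, p}
  2. kA    = {q, u, s, r, p, t}
  3. cA    = {q, u, t}
  4. ckA   = ∅
k, c of each give nothing new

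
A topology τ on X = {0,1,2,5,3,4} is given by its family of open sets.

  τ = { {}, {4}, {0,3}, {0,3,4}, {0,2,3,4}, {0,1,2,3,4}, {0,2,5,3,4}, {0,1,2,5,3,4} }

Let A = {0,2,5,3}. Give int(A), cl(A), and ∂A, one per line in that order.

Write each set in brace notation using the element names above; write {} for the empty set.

interior: largest open inside A is {0,3} (from {}, {0,3})
cl via duality: int({1,4}) = {4}, so X∖{4} = {0,1,2,5,3}
cl∖int = {1,2,5}

int(A) = {0,3}
cl(A)  = {0,1,2,5,3}
∂A     = {1,2,5}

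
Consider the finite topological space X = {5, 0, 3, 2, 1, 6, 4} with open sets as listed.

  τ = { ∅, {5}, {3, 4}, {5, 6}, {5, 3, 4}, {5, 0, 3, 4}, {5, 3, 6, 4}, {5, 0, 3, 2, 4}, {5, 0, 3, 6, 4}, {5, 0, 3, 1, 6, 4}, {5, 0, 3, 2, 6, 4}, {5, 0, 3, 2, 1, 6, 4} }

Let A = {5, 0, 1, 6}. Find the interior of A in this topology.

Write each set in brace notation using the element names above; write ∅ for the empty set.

interior: largest open inside A is {5, 6} (from ∅, {5}, {5, 6})

{5, 6}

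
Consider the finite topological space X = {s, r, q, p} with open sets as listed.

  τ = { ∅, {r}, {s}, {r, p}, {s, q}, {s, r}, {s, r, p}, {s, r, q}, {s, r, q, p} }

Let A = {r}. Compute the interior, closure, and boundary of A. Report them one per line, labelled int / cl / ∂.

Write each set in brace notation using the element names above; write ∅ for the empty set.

int(A) = {r}
cl(A)  = {r, p}
∂A     = {p}

U open, U⊆A: ∅, {r}. int(A) = ⋃ = {r}
X∖A={s, q, p}, int(X∖A)={s, q}, hence cl(A)={r, p}
∂A: remove int from cl → {p}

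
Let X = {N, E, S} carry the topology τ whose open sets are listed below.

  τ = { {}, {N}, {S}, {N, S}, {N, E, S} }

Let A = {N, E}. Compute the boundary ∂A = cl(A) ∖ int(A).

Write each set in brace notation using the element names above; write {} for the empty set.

opens ⊆ A: {}, {N}; union → int = {N}
complement {S}; its interior {S}; cl(A) = X∖{S} = {N, E}
boundary = {N, E} ∖ {N} = {E}

{E}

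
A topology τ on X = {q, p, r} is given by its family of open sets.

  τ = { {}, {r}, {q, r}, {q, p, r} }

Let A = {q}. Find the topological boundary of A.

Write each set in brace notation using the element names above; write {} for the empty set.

{q, p}

U open, U⊆A: {}. int(A) = ⋃ = {}
X∖A={p, r}, int(X∖A)={r}, hence cl(A)={q, p}
∂A: remove int from cl → {q, p}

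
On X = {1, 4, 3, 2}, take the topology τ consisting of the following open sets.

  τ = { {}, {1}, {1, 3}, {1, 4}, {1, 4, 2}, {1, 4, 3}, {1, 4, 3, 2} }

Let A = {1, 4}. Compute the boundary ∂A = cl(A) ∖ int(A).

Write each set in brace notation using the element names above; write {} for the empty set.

{3, 2}

interior: largest open inside A is {1, 4} (from {}, {1}, {1, 4})
cl via duality: int({3, 2}) = {}, so X∖{} = {1, 4, 3, 2}
cl∖int = {3, 2}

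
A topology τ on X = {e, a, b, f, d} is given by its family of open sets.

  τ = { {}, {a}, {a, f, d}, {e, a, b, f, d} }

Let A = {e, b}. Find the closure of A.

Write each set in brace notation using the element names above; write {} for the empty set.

{e, b}

cl via duality: int({a, f, d}) = {a, f, d}, so X∖{a, f, d} = {e, b}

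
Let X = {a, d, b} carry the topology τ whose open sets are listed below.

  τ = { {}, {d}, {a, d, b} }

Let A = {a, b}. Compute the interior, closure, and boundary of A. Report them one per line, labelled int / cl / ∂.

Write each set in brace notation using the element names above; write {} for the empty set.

interior: largest open inside A is {} (from {})
cl via duality: int({d}) = {d}, so X∖{d} = {a, b}
cl∖int = {a, b}

int(A) = {}
cl(A)  = {a, b}
∂A     = {a, b}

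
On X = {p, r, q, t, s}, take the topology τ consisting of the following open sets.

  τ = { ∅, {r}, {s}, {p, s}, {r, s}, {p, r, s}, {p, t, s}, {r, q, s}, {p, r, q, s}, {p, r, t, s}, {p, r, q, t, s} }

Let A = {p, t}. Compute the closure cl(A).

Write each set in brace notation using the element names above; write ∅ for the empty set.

closure: X∖int(X∖A) = X∖{r, q, s} = {p, t}

{p, t}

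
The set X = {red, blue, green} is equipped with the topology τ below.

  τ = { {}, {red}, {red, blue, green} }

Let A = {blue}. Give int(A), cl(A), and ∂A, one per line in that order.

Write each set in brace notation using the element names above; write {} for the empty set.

interior: largest open inside A is {} (from {})
cl via duality: int({red, green}) = {red}, so X∖{red} = {blue, green}
cl∖int = {blue, green}

int(A) = {}
cl(A)  = {blue, green}
∂A     = {blue, green}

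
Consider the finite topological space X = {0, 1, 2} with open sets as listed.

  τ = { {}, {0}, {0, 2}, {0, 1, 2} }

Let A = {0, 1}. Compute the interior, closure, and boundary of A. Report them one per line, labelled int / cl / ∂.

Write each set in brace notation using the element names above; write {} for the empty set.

int(A) = {0}
cl(A)  = {0, 1, 2}
∂A     = {1, 2}

opens ⊆ A: {}, {0}; union → int = {0}
complement {2}; its interior {}; cl(A) = X∖{} = {0, 1, 2}
boundary = {0, 1, 2} ∖ {0} = {1, 2}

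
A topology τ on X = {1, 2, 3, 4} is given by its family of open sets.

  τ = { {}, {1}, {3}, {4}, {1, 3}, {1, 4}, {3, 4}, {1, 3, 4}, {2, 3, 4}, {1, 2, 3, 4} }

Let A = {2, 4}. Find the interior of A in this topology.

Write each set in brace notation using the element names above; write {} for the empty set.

{4}

opens ⊆ A: {}, {4}; union → int = {4}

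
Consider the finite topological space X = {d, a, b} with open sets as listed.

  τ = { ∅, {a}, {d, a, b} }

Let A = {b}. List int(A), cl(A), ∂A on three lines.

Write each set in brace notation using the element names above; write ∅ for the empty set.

int(A) = ∅
cl(A)  = {d, b}
∂A     = {d, b}

open subsets of A: ∅; so int(A) = ∅
closure: X∖int(X∖A) = X∖{a} = {d, b}
∂A = {d, b} minus ∅ = {d, b}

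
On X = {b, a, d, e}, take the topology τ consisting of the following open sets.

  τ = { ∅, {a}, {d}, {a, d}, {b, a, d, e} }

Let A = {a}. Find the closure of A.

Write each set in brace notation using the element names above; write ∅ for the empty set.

{b, a, e}

complement {b, d, e}; its interior {d}; cl(A) = X∖{d} = {b, a, e}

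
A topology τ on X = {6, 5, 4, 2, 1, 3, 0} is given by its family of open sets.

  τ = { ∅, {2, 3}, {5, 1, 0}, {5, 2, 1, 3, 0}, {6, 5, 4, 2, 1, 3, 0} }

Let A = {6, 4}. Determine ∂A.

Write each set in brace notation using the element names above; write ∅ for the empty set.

{6, 4}

interior: largest open inside A is ∅ (from ∅)
cl via duality: int({5, 2, 1, 3, 0}) = {5, 2, 1, 3, 0}, so X∖{5, 2, 1, 3, 0} = {6, 4}
cl∖int = {6, 4}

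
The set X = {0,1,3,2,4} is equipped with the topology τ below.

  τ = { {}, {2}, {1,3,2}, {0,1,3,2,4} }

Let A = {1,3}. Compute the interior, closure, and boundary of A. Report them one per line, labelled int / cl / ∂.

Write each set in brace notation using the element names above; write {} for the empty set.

int(A) = {}
cl(A)  = {0,1,3,4}
∂A     = {0,1,3,4}

U open, U⊆A: {}. int(A) = ⋃ = {}
X∖A={0,2,4}, int(X∖A)={2}, hence cl(A)={0,1,3,4}
∂A: remove int from cl → {0,1,3,4}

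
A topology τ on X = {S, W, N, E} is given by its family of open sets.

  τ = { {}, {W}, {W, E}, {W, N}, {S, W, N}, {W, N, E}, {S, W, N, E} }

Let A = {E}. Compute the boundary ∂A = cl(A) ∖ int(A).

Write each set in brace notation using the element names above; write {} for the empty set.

{E}

opens ⊆ A: {}; union → int = {}
complement {S, W, N}; its interior {S, W, N}; cl(A) = X∖{S, W, N} = {E}
boundary = {E} ∖ {} = {E}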